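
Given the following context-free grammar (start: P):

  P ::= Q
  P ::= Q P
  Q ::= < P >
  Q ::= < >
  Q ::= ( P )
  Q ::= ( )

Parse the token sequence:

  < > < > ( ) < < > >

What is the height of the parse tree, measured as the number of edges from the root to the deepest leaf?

7

[P [Q < >] [P [Q < >] [P [Q ( )] [P [Q < [P [Q < >]] >]]]]]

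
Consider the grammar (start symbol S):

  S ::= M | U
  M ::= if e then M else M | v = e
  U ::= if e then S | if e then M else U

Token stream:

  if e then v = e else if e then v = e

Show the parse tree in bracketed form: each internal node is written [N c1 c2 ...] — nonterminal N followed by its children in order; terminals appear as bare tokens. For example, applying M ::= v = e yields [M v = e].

[S [U if e then [M v = e] else [U if e then [S [M v = e]]]]]

S
U
if e then M else U
if e then v = e else U
if e then v = e else if e then S
if e then v = e else if e then M
if e then v = e else if e then v = e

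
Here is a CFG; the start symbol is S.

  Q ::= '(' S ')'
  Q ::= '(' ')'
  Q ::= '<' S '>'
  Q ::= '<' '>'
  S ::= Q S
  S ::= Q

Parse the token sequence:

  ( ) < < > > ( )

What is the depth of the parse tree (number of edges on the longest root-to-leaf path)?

5

[S [Q ( )] [S [Q < [S [Q < >]] >] [S [Q ( )]]]]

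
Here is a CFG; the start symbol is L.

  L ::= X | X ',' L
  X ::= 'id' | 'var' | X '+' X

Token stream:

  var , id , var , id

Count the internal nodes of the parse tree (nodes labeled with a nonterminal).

8

[L [X var] , [L [X id] , [L [X var] , [L [X id]]]]]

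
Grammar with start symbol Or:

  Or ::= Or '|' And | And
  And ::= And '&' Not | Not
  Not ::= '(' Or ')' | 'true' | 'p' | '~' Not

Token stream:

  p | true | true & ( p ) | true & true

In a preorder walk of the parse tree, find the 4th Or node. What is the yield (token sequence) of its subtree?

p

[Or [Or [Or [Or [And [Not p]]] | [And [Not true]]] | [And [And [Not true]] & [Not ( [Or [And [Not p]]] )]]] | [And [And [Not true]] & [Not true]]]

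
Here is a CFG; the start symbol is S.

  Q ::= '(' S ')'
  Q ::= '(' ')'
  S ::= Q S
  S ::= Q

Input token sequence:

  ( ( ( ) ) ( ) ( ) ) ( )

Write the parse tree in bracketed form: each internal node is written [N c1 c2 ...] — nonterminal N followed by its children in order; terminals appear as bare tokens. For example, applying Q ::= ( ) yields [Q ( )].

[S [Q ( [S [Q ( [S [Q ( )]] )] [S [Q ( )] [S [Q ( )]]]] )] [S [Q ( )]]]

S
Q S
( S ) S
( Q S ) S
( ( S ) S ) S
( ( Q ) S ) S
( ( ( ) ) S ) S
( ( ( ) ) Q S ) S
( ( ( ) ) ( ) S ) S
( ( ( ) ) ( ) Q ) S
( ( ( ) ) ( ) ( ) ) S
( ( ( ) ) ( ) ( ) ) Q
( ( ( ) ) ( ) ( ) ) ( )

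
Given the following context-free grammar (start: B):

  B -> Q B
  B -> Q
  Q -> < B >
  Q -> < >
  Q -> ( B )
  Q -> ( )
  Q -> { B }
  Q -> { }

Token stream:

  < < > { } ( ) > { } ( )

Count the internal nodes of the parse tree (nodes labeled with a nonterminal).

12

[B [Q < [B [Q < >] [B [Q { }] [B [Q ( )]]]] >] [B [Q { }] [B [Q ( )]]]]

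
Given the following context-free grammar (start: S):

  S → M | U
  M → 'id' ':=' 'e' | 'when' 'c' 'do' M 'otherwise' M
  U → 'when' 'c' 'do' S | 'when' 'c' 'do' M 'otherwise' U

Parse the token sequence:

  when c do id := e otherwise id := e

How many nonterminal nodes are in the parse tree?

4

[S [M when c do [M id := e] otherwise [M id := e]]]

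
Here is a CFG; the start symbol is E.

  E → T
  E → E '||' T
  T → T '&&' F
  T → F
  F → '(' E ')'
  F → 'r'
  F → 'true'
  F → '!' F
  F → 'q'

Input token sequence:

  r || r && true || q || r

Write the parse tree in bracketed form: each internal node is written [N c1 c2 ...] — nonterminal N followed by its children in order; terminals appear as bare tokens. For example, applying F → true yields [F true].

[E [E [E [E [T [F r]]] || [T [T [F r]] && [F true]]] || [T [F q]]] || [T [F r]]]

E
E || T
E || T || T
E || T || T || T
T || T || T || T
F || T || T || T
r || T || T || T
r || T && F || T || T
r || F && F || T || T
r || r && F || T || T
r || r && true || T || T
r || r && true || F || T
r || r && true || q || T
r || r && true || q || F
r || r && true || q || r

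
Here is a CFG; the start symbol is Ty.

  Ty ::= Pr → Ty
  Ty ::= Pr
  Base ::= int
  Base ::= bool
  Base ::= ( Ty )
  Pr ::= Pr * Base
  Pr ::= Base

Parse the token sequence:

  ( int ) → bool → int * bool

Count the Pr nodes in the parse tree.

5

[Ty [Pr [Base ( [Ty [Pr [Base int]]] )]] → [Ty [Pr [Base bool]] → [Ty [Pr [Pr [Base int]] * [Base bool]]]]]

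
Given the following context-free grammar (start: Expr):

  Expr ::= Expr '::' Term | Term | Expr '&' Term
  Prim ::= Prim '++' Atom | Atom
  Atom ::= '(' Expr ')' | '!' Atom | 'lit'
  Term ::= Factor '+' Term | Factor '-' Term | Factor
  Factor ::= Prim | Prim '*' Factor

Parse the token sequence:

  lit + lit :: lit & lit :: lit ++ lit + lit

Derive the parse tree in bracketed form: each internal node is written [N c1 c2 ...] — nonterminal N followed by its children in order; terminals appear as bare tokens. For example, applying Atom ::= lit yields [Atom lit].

[Expr [Expr [Expr [Expr [Term [Factor [Prim [Atom lit]]] + [Term [Factor [Prim [Atom lit]]]]]] :: [Term [Factor [Prim [Atom lit]]]]] & [Term [Factor [Prim [Atom lit]]]]] :: [Term [Factor [Prim [Prim [Atom lit]] ++ [Atom lit]]] + [Term [Factor [Prim [Atom lit]]]]]]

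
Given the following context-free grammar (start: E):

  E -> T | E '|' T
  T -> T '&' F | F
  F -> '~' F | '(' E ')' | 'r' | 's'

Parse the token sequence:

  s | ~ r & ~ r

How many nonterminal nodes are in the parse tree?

[E [E [T [F s]]] | [T [T [F ~ [F r]]] & [F ~ [F r]]]]

10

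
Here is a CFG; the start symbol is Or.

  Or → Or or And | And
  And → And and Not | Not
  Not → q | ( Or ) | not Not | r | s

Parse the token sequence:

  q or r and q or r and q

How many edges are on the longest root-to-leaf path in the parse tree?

[Or [Or [Or [And [Not q]]] or [And [And [Not r]] and [Not q]]] or [And [And [Not r]] and [Not q]]]

5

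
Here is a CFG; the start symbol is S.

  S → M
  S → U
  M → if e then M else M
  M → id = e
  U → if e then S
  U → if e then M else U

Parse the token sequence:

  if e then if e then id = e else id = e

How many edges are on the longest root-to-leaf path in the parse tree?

[S [U if e then [S [M if e then [M id = e] else [M id = e]]]]]

5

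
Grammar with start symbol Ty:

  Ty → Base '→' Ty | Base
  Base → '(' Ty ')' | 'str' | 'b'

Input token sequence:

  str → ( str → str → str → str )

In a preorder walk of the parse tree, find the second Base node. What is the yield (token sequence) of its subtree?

[Ty [Base str] → [Ty [Base ( [Ty [Base str] → [Ty [Base str] → [Ty [Base str] → [Ty [Base str]]]]] )]]]

( str → str → str → str )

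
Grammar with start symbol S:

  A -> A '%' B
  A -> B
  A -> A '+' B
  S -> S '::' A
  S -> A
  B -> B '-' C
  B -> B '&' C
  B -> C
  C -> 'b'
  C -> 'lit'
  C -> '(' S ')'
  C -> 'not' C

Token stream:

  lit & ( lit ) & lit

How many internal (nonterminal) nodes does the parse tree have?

[S [A [B [B [B [C lit]] & [C ( [S [A [B [C lit]]]] )]] & [C lit]]]]

12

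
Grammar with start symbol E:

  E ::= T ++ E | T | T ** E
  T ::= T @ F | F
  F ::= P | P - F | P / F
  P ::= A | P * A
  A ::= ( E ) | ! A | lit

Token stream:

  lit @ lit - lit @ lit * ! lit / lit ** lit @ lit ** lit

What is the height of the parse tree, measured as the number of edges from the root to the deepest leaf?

[E [T [T [T [F [P [A lit]]]] @ [F [P [A lit]] - [F [P [A lit]]]]] @ [F [P [P [A lit]] * [A ! [A lit]]] / [F [P [A lit]]]]] ** [E [T [T [F [P [A lit]]]] @ [F [P [A lit]]]] ** [E [T [F [P [A lit]]]]]]]

7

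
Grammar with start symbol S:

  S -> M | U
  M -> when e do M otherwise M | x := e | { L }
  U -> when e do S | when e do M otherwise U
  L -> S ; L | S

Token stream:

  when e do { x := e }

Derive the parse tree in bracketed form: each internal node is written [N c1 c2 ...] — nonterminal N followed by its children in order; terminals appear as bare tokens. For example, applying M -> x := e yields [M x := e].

[S [U when e do [S [M { [L [S [M x := e]]] }]]]]

S
U
when e do S
when e do M
when e do { L }
when e do { S }
when e do { M }
when e do { x := e }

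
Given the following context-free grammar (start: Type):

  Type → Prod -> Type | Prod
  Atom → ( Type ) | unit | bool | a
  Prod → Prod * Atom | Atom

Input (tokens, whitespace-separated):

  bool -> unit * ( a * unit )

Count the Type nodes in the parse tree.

[Type [Prod [Atom bool]] -> [Type [Prod [Prod [Atom unit]] * [Atom ( [Type [Prod [Prod [Atom a]] * [Atom unit]]] )]]]]

3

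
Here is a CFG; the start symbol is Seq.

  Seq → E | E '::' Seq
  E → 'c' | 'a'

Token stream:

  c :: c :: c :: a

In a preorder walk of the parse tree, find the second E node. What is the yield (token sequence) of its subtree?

[Seq [E c] :: [Seq [E c] :: [Seq [E c] :: [Seq [E a]]]]]

c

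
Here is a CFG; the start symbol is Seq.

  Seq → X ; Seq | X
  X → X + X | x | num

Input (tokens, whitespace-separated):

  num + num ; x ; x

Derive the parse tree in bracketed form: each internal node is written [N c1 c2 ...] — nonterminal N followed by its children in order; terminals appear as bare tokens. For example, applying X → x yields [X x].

[Seq [X [X num] + [X num]] ; [Seq [X x] ; [Seq [X x]]]]

Seq
X ; Seq
X + X ; Seq
num + X ; Seq
num + num ; Seq
num + num ; X ; Seq
num + num ; x ; Seq
num + num ; x ; X
num + num ; x ; x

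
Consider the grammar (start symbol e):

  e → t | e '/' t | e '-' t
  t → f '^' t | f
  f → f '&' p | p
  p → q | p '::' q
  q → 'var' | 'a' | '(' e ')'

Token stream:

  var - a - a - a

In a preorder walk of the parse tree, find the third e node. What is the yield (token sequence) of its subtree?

var - a

[e [e [e [e [t [f [p [q var]]]]] - [t [f [p [q a]]]]] - [t [f [p [q a]]]]] - [t [f [p [q a]]]]]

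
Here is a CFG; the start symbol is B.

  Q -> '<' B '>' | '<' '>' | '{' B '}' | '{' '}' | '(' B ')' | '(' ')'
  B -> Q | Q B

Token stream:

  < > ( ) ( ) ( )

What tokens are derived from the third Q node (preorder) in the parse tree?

( )

[B [Q < >] [B [Q ( )] [B [Q ( )] [B [Q ( )]]]]]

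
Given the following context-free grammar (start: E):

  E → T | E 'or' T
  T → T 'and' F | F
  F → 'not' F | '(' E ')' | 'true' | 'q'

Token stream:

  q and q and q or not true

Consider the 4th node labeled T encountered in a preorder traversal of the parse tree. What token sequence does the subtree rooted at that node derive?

not true

[E [E [T [T [T [F q]] and [F q]] and [F q]]] or [T [F not [F true]]]]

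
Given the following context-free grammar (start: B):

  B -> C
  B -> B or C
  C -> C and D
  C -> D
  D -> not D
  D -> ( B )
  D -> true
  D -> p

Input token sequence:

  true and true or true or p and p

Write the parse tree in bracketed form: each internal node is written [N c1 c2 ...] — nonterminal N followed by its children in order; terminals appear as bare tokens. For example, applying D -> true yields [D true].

B
B or C
B or C or C
C or C or C
C and D or C or C
D and D or C or C
true and D or C or C
true and true or C or C
true and true or D or C
true and true or true or C
true and true or true or C and D
true and true or true or D and D
true and true or true or p and D
true and true or true or p and p

[B [B [B [C [C [D true]] and [D true]]] or [C [D true]]] or [C [C [D p]] and [D p]]]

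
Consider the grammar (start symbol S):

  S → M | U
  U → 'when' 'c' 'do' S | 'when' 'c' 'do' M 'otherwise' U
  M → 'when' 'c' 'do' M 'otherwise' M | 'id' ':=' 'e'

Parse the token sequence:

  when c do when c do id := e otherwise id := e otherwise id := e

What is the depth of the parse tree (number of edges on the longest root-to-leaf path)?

4

[S [M when c do [M when c do [M id := e] otherwise [M id := e]] otherwise [M id := e]]]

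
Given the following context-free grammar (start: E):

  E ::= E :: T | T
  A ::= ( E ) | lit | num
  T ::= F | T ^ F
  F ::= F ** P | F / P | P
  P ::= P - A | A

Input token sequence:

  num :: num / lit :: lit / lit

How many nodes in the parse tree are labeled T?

3

[E [E [E [T [F [P [A num]]]]] :: [T [F [F [P [A num]]] / [P [A lit]]]]] :: [T [F [F [P [A lit]]] / [P [A lit]]]]]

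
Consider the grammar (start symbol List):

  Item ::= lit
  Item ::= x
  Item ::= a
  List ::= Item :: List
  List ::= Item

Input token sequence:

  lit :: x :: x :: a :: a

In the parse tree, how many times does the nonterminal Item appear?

5

[List [Item lit] :: [List [Item x] :: [List [Item x] :: [List [Item a] :: [List [Item a]]]]]]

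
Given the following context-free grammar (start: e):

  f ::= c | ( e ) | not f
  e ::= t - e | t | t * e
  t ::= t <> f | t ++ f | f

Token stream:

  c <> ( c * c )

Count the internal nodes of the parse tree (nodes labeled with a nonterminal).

11

[e [t [t [f c]] <> [f ( [e [t [f c]] * [e [t [f c]]]] )]]]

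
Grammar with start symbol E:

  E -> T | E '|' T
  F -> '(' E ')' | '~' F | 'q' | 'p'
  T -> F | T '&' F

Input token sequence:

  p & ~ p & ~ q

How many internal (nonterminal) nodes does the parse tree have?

[E [T [T [T [F p]] & [F ~ [F p]]] & [F ~ [F q]]]]

9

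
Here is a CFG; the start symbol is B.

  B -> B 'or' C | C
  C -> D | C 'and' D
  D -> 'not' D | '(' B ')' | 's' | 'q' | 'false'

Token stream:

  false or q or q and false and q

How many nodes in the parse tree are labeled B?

[B [B [B [C [D false]]] or [C [D q]]] or [C [C [C [D q]] and [D false]] and [D q]]]

3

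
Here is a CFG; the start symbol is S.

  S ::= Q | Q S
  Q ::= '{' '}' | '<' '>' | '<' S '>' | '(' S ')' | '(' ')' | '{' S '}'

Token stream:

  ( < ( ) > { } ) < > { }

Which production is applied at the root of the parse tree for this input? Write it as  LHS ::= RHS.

[S [Q ( [S [Q < [S [Q ( )]] >] [S [Q { }]]] )] [S [Q < >] [S [Q { }]]]]

S ::= Q S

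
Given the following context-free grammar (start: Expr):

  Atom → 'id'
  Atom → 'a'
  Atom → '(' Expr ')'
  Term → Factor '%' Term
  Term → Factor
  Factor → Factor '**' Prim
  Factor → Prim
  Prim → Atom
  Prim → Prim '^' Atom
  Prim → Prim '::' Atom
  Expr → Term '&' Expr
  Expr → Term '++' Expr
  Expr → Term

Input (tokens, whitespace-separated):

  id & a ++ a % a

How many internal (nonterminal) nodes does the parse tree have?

[Expr [Term [Factor [Prim [Atom id]]]] & [Expr [Term [Factor [Prim [Atom a]]]] ++ [Expr [Term [Factor [Prim [Atom a]]] % [Term [Factor [Prim [Atom a]]]]]]]]

19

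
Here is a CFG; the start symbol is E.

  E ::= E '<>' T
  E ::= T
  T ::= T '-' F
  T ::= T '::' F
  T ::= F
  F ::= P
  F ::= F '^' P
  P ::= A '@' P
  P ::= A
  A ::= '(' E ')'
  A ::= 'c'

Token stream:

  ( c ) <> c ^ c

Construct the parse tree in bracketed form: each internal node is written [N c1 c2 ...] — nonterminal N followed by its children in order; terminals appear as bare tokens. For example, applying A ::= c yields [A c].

E
E <> T
T <> T
F <> T
P <> T
A <> T
( E ) <> T
( T ) <> T
( F ) <> T
( P ) <> T
( A ) <> T
( c ) <> T
( c ) <> F
( c ) <> F ^ P
( c ) <> P ^ P
( c ) <> A ^ P
( c ) <> c ^ P
( c ) <> c ^ A
( c ) <> c ^ c

[E [E [T [F [P [A ( [E [T [F [P [A c]]]]] )]]]]] <> [T [F [F [P [A c]]] ^ [P [A c]]]]]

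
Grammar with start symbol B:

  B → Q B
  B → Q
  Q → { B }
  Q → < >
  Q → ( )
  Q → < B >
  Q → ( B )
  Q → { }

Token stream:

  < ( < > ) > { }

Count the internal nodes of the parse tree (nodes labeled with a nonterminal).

[B [Q < [B [Q ( [B [Q < >]] )]] >] [B [Q { }]]]

8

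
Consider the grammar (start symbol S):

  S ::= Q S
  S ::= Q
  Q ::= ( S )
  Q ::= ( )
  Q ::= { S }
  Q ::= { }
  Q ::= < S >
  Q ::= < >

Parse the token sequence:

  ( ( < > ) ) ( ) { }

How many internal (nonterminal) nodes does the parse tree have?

[S [Q ( [S [Q ( [S [Q < >]] )]] )] [S [Q ( )] [S [Q { }]]]]

10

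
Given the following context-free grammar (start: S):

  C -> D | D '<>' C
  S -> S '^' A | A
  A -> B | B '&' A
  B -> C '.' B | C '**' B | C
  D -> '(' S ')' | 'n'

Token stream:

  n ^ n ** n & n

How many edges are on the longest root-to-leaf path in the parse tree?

[S [S [A [B [C [D n]]]]] ^ [A [B [C [D n]] ** [B [C [D n]]]] & [A [B [C [D n]]]]]]

6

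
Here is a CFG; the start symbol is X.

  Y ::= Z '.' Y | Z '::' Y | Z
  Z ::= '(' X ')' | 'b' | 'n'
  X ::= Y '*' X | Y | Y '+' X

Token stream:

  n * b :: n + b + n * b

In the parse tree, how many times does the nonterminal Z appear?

[X [Y [Z n]] * [X [Y [Z b] :: [Y [Z n]]] + [X [Y [Z b]] + [X [Y [Z n]] * [X [Y [Z b]]]]]]]

6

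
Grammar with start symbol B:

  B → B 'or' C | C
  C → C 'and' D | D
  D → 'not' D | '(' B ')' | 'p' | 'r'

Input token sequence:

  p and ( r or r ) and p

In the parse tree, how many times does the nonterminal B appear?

[B [C [C [C [D p]] and [D ( [B [B [C [D r]]] or [C [D r]]] )]] and [D p]]]

3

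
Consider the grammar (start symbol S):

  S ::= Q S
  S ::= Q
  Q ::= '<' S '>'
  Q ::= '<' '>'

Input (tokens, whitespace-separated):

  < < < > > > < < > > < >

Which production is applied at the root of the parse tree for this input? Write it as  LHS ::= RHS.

S ::= Q S

[S [Q < [S [Q < [S [Q < >]] >]] >] [S [Q < [S [Q < >]] >] [S [Q < >]]]]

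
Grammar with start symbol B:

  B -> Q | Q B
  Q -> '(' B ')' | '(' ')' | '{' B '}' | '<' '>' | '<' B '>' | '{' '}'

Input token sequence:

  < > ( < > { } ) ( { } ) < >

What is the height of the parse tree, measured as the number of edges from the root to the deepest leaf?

6

[B [Q < >] [B [Q ( [B [Q < >] [B [Q { }]]] )] [B [Q ( [B [Q { }]] )] [B [Q < >]]]]]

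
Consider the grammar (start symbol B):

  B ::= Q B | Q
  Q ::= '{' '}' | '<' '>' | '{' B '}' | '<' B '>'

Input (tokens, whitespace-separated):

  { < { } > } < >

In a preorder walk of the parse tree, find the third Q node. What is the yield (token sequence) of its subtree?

[B [Q { [B [Q < [B [Q { }]] >]] }] [B [Q < >]]]

{ }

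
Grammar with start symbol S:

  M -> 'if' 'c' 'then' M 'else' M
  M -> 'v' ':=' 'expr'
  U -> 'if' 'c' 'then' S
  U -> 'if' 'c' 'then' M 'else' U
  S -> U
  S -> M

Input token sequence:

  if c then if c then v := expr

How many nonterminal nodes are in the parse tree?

[S [U if c then [S [U if c then [S [M v := expr]]]]]]

6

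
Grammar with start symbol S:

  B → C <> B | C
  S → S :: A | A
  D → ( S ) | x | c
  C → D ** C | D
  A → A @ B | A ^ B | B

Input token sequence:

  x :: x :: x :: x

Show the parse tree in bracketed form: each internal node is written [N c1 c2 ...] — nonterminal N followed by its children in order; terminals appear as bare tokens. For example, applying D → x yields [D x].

S
S :: A
S :: A :: A
S :: A :: A :: A
A :: A :: A :: A
B :: A :: A :: A
C :: A :: A :: A
D :: A :: A :: A
x :: A :: A :: A
x :: B :: A :: A
x :: C :: A :: A
x :: D :: A :: A
x :: x :: A :: A
x :: x :: B :: A
x :: x :: C :: A
x :: x :: D :: A
x :: x :: x :: A
x :: x :: x :: B
x :: x :: x :: C
x :: x :: x :: D
x :: x :: x :: x

[S [S [S [S [A [B [C [D x]]]]] :: [A [B [C [D x]]]]] :: [A [B [C [D x]]]]] :: [A [B [C [D x]]]]]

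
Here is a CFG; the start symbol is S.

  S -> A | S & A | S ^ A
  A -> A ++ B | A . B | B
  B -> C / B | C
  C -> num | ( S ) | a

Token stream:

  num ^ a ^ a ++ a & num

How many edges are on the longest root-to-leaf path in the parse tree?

7

[S [S [S [S [A [B [C num]]]] ^ [A [B [C a]]]] ^ [A [A [B [C a]]] ++ [B [C a]]]] & [A [B [C num]]]]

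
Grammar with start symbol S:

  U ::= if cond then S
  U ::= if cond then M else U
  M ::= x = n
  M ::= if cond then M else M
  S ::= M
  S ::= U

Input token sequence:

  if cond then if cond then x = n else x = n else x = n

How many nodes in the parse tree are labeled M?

5

[S [M if cond then [M if cond then [M x = n] else [M x = n]] else [M x = n]]]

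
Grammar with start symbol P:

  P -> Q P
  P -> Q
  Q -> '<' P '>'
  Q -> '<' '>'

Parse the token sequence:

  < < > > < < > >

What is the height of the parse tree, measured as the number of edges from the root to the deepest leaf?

[P [Q < [P [Q < >]] >] [P [Q < [P [Q < >]] >]]]

5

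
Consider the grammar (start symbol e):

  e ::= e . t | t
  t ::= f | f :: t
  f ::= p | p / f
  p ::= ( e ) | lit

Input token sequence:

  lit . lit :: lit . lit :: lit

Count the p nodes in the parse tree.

5

[e [e [e [t [f [p lit]]]] . [t [f [p lit]] :: [t [f [p lit]]]]] . [t [f [p lit]] :: [t [f [p lit]]]]]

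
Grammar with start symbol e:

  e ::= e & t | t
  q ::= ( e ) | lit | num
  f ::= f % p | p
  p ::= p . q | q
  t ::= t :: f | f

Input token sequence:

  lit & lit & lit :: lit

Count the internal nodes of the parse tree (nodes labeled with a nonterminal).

[e [e [e [t [f [p [q lit]]]]] & [t [f [p [q lit]]]]] & [t [t [f [p [q lit]]]] :: [f [p [q lit]]]]]

19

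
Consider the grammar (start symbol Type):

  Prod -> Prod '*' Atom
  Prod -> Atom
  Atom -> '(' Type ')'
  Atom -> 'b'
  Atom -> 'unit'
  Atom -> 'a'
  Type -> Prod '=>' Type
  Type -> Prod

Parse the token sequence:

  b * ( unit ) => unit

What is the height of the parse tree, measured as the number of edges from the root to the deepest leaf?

6

[Type [Prod [Prod [Atom b]] * [Atom ( [Type [Prod [Atom unit]]] )]] => [Type [Prod [Atom unit]]]]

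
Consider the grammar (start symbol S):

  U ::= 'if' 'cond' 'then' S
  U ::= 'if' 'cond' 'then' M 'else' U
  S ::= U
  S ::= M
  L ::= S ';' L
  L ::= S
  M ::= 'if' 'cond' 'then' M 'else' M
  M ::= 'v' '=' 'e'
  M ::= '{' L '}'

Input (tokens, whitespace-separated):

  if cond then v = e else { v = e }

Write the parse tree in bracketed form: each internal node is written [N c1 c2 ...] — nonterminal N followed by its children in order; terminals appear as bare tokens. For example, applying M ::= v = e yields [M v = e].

S
M
if cond then M else M
if cond then v = e else M
if cond then v = e else { L }
if cond then v = e else { S }
if cond then v = e else { M }
if cond then v = e else { v = e }

[S [M if cond then [M v = e] else [M { [L [S [M v = e]]] }]]]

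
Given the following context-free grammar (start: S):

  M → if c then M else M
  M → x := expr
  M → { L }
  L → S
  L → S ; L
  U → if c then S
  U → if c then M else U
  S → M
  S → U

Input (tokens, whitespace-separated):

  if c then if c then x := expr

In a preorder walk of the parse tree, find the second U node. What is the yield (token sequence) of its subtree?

if c then x := expr

[S [U if c then [S [U if c then [S [M x := expr]]]]]]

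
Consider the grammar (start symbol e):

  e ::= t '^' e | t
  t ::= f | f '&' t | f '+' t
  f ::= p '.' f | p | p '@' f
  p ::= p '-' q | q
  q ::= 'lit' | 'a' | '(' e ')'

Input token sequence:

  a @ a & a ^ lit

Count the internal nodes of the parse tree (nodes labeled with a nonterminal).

17

[e [t [f [p [q a]] @ [f [p [q a]]]] & [t [f [p [q a]]]]] ^ [e [t [f [p [q lit]]]]]]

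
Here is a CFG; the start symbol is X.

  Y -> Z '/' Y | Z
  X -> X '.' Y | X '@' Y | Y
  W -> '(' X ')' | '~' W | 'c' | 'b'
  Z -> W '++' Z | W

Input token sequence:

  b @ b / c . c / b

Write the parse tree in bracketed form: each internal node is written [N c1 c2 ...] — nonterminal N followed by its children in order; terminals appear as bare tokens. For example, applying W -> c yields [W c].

X
X . Y
X @ Y . Y
Y @ Y . Y
Z @ Y . Y
W @ Y . Y
b @ Y . Y
b @ Z / Y . Y
b @ W / Y . Y
b @ b / Y . Y
b @ b / Z . Y
b @ b / W . Y
b @ b / c . Y
b @ b / c . Z / Y
b @ b / c . W / Y
b @ b / c . c / Y
b @ b / c . c / Z
b @ b / c . c / W
b @ b / c . c / b

[X [X [X [Y [Z [W b]]]] @ [Y [Z [W b]] / [Y [Z [W c]]]]] . [Y [Z [W c]] / [Y [Z [W b]]]]]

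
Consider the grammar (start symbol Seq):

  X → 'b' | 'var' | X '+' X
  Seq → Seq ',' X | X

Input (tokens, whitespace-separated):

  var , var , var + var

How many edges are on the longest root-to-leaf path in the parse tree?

[Seq [Seq [Seq [X var]] , [X var]] , [X [X var] + [X var]]]

4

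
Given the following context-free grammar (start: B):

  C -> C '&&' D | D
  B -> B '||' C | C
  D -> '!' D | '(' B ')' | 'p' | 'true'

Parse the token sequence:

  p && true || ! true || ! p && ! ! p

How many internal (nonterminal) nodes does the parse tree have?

17

[B [B [B [C [C [D p]] && [D true]]] || [C [D ! [D true]]]] || [C [C [D ! [D p]]] && [D ! [D ! [D p]]]]]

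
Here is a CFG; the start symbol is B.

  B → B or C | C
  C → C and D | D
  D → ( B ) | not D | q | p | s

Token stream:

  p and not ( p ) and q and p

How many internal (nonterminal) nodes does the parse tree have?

[B [C [C [C [C [D p]] and [D not [D ( [B [C [D p]]] )]]] and [D q]] and [D p]]]

13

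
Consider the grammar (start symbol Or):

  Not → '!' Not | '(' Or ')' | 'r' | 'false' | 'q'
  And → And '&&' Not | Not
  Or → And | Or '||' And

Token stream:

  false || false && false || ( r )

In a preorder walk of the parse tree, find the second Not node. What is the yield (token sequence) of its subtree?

false

[Or [Or [Or [And [Not false]]] || [And [And [Not false]] && [Not false]]] || [And [Not ( [Or [And [Not r]]] )]]]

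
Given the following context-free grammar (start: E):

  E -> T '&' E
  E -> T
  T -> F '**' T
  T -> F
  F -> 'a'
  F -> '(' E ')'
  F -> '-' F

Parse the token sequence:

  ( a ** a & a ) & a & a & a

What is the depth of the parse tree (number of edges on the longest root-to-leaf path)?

[E [T [F ( [E [T [F a] ** [T [F a]]] & [E [T [F a]]]] )]] & [E [T [F a]] & [E [T [F a]] & [E [T [F a]]]]]]

7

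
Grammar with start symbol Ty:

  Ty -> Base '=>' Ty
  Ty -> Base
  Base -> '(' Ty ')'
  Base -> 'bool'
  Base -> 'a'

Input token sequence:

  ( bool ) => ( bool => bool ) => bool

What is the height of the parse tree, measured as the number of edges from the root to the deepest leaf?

6

[Ty [Base ( [Ty [Base bool]] )] => [Ty [Base ( [Ty [Base bool] => [Ty [Base bool]]] )] => [Ty [Base bool]]]]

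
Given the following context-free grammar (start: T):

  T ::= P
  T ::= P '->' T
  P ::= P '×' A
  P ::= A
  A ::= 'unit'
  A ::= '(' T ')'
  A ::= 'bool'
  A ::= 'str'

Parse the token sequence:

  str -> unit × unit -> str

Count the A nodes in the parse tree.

[T [P [A str]] -> [T [P [P [A unit]] × [A unit]] -> [T [P [A str]]]]]

4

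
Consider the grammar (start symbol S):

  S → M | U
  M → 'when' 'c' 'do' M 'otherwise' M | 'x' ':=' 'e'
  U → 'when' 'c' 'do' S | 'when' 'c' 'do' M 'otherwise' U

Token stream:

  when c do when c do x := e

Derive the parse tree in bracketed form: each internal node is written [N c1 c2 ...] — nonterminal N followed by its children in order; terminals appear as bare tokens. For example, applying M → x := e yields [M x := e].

S
U
when c do S
when c do U
when c do when c do S
when c do when c do M
when c do when c do x := e

[S [U when c do [S [U when c do [S [M x := e]]]]]]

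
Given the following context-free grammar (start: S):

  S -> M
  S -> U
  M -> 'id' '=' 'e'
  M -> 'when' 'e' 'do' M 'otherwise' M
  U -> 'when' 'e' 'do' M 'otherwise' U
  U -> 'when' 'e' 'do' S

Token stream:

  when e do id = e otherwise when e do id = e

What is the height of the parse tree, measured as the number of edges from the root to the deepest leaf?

5

[S [U when e do [M id = e] otherwise [U when e do [S [M id = e]]]]]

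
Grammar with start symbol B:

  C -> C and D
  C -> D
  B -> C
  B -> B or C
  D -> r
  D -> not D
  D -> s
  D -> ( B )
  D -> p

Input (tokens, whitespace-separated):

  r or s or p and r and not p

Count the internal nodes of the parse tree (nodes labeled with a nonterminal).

14

[B [B [B [C [D r]]] or [C [D s]]] or [C [C [C [D p]] and [D r]] and [D not [D p]]]]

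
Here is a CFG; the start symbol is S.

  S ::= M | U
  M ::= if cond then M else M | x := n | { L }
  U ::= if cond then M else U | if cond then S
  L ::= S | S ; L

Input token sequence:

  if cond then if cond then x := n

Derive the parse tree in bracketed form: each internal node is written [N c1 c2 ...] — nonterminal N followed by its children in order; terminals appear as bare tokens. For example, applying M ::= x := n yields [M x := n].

[S [U if cond then [S [U if cond then [S [M x := n]]]]]]

S
U
if cond then S
if cond then U
if cond then if cond then S
if cond then if cond then M
if cond then if cond then x := n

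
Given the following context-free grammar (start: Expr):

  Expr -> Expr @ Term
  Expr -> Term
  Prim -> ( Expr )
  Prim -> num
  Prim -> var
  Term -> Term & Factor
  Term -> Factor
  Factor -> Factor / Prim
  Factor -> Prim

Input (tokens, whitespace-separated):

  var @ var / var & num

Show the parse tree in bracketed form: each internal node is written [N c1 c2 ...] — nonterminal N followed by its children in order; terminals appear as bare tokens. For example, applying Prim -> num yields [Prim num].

Expr
Expr @ Term
Term @ Term
Factor @ Term
Prim @ Term
var @ Term
var @ Term & Factor
var @ Factor & Factor
var @ Factor / Prim & Factor
var @ Prim / Prim & Factor
var @ var / Prim & Factor
var @ var / var & Factor
var @ var / var & Prim
var @ var / var & num

[Expr [Expr [Term [Factor [Prim var]]]] @ [Term [Term [Factor [Factor [Prim var]] / [Prim var]]] & [Factor [Prim num]]]]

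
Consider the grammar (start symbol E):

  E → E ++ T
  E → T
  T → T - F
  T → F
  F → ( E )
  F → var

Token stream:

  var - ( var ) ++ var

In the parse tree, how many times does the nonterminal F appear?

4

[E [E [T [T [F var]] - [F ( [E [T [F var]]] )]]] ++ [T [F var]]]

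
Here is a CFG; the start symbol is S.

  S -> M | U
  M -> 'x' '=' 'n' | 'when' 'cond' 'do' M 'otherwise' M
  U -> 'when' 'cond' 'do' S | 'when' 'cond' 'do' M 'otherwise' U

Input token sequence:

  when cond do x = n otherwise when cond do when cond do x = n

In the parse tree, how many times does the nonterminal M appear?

2

[S [U when cond do [M x = n] otherwise [U when cond do [S [U when cond do [S [M x = n]]]]]]]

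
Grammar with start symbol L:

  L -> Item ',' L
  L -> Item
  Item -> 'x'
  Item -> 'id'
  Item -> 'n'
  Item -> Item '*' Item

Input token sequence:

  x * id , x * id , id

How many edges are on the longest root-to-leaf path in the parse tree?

[L [Item [Item x] * [Item id]] , [L [Item [Item x] * [Item id]] , [L [Item id]]]]

4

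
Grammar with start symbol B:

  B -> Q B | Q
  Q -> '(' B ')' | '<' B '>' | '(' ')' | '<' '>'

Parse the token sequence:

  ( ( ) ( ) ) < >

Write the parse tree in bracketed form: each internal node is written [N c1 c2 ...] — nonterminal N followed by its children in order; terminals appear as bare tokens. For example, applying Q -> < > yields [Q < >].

B
Q B
( B ) B
( Q B ) B
( ( ) B ) B
( ( ) Q ) B
( ( ) ( ) ) B
( ( ) ( ) ) Q
( ( ) ( ) ) < >

[B [Q ( [B [Q ( )] [B [Q ( )]]] )] [B [Q < >]]]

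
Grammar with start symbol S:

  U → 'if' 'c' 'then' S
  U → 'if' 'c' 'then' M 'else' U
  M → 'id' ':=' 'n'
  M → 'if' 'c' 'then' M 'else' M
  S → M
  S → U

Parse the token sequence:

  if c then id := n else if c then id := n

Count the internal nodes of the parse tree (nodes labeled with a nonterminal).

[S [U if c then [M id := n] else [U if c then [S [M id := n]]]]]

6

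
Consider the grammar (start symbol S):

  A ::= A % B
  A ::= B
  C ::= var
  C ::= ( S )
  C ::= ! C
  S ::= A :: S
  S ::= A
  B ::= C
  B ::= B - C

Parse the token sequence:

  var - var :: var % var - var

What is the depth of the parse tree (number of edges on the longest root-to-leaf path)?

[S [A [B [B [C var]] - [C var]]] :: [S [A [A [B [C var]]] % [B [B [C var]] - [C var]]]]]

6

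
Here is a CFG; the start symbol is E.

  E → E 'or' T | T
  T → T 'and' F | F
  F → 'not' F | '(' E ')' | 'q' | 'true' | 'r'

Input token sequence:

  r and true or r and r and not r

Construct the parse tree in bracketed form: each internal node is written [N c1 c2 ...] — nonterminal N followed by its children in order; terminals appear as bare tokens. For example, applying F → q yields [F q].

[E [E [T [T [F r]] and [F true]]] or [T [T [T [F r]] and [F r]] and [F not [F r]]]]

E
E or T
T or T
T and F or T
F and F or T
r and F or T
r and true or T
r and true or T and F
r and true or T and F and F
r and true or F and F and F
r and true or r and F and F
r and true or r and r and F
r and true or r and r and not F
r and true or r and r and not r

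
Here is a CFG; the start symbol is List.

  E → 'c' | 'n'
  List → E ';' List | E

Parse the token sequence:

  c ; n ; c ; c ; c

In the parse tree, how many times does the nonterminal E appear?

[List [E c] ; [List [E n] ; [List [E c] ; [List [E c] ; [List [E c]]]]]]

5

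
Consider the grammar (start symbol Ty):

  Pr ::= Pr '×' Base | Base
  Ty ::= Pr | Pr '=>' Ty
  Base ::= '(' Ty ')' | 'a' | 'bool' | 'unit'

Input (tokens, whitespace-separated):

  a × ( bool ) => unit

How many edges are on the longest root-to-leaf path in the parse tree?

6

[Ty [Pr [Pr [Base a]] × [Base ( [Ty [Pr [Base bool]]] )]] => [Ty [Pr [Base unit]]]]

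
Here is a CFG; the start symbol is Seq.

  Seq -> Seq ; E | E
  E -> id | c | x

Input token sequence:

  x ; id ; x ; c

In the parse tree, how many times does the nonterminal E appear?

4

[Seq [Seq [Seq [Seq [E x]] ; [E id]] ; [E x]] ; [E c]]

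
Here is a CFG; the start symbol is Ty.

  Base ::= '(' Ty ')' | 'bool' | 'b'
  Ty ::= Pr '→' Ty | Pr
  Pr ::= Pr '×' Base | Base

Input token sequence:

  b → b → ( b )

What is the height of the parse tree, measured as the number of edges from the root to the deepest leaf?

[Ty [Pr [Base b]] → [Ty [Pr [Base b]] → [Ty [Pr [Base ( [Ty [Pr [Base b]]] )]]]]]

8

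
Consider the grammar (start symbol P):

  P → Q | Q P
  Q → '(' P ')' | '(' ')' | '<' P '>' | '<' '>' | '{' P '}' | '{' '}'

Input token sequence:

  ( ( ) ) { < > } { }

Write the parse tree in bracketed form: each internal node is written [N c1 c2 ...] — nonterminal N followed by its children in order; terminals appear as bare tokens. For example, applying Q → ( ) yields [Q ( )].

[P [Q ( [P [Q ( )]] )] [P [Q { [P [Q < >]] }] [P [Q { }]]]]

P
Q P
( P ) P
( Q ) P
( ( ) ) P
( ( ) ) Q P
( ( ) ) { P } P
( ( ) ) { Q } P
( ( ) ) { < > } P
( ( ) ) { < > } Q
( ( ) ) { < > } { }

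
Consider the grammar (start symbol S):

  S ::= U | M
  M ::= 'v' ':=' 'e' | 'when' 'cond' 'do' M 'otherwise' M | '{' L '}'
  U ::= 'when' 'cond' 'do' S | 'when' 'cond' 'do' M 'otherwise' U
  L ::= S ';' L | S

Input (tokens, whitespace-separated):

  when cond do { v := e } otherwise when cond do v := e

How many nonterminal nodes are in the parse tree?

9

[S [U when cond do [M { [L [S [M v := e]]] }] otherwise [U when cond do [S [M v := e]]]]]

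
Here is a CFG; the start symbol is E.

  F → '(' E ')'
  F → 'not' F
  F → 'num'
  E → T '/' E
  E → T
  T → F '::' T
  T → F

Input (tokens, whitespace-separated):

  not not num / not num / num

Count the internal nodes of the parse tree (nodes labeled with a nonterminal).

12

[E [T [F not [F not [F num]]]] / [E [T [F not [F num]]] / [E [T [F num]]]]]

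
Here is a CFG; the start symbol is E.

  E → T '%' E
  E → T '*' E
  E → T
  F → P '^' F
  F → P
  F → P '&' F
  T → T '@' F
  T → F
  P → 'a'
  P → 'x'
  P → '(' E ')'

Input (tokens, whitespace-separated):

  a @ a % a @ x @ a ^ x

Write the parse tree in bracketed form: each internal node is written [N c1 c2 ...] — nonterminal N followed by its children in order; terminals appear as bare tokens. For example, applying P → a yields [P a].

E
T % E
T @ F % E
F @ F % E
P @ F % E
a @ F % E
a @ P % E
a @ a % E
a @ a % T
a @ a % T @ F
a @ a % T @ F @ F
a @ a % F @ F @ F
a @ a % P @ F @ F
a @ a % a @ F @ F
a @ a % a @ P @ F
a @ a % a @ x @ F
a @ a % a @ x @ P ^ F
a @ a % a @ x @ a ^ F
a @ a % a @ x @ a ^ P
a @ a % a @ x @ a ^ x

[E [T [T [F [P a]]] @ [F [P a]]] % [E [T [T [T [F [P a]]] @ [F [P x]]] @ [F [P a] ^ [F [P x]]]]]]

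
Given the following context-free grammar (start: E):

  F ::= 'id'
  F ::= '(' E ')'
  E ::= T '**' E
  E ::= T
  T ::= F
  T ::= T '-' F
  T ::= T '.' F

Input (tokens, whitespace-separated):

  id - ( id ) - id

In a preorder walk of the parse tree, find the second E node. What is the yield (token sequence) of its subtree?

id

[E [T [T [T [F id]] - [F ( [E [T [F id]]] )]] - [F id]]]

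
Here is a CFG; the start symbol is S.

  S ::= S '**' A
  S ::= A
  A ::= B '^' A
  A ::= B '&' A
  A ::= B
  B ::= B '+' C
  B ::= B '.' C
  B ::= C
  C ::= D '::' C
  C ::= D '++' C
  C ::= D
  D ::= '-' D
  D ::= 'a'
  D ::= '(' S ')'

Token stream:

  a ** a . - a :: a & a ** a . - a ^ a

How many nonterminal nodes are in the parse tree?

[S [S [S [A [B [C [D a]]]]] ** [A [B [B [C [D a]]] . [C [D - [D a]] :: [C [D a]]]] & [A [B [C [D a]]]]]] ** [A [B [B [C [D a]]] . [C [D - [D a]]]] ^ [A [B [C [D a]]]]]]

33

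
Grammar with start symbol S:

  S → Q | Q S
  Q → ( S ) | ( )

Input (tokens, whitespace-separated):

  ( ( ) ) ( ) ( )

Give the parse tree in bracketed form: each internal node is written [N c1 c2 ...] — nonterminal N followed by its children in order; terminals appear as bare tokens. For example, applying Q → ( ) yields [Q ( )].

S
Q S
( S ) S
( Q ) S
( ( ) ) S
( ( ) ) Q S
( ( ) ) ( ) S
( ( ) ) ( ) Q
( ( ) ) ( ) ( )

[S [Q ( [S [Q ( )]] )] [S [Q ( )] [S [Q ( )]]]]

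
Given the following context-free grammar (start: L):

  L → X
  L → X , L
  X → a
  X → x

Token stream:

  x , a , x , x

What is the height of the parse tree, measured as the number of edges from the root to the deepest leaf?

[L [X x] , [L [X a] , [L [X x] , [L [X x]]]]]

5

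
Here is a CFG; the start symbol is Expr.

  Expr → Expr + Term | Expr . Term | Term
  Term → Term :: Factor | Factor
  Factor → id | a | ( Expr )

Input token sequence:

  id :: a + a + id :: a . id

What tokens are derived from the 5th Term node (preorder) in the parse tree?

[Expr [Expr [Expr [Expr [Term [Term [Factor id]] :: [Factor a]]] + [Term [Factor a]]] + [Term [Term [Factor id]] :: [Factor a]]] . [Term [Factor id]]]

id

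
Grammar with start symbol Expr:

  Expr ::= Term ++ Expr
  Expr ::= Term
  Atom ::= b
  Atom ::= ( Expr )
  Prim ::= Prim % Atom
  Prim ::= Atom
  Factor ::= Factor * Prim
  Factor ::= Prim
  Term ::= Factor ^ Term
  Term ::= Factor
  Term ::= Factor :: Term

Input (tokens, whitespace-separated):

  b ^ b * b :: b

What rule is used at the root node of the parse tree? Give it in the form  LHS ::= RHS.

[Expr [Term [Factor [Prim [Atom b]]] ^ [Term [Factor [Factor [Prim [Atom b]]] * [Prim [Atom b]]] :: [Term [Factor [Prim [Atom b]]]]]]]

Expr ::= Term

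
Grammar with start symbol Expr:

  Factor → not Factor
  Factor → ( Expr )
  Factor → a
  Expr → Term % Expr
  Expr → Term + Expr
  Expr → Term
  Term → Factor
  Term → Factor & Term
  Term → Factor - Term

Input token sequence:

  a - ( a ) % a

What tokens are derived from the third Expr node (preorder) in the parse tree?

[Expr [Term [Factor a] - [Term [Factor ( [Expr [Term [Factor a]]] )]]] % [Expr [Term [Factor a]]]]

a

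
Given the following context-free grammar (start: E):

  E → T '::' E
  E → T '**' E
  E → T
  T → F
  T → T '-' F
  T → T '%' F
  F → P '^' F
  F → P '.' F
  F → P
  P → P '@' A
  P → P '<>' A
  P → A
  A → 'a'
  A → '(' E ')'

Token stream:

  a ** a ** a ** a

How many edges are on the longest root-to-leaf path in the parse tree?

8

[E [T [F [P [A a]]]] ** [E [T [F [P [A a]]]] ** [E [T [F [P [A a]]]] ** [E [T [F [P [A a]]]]]]]]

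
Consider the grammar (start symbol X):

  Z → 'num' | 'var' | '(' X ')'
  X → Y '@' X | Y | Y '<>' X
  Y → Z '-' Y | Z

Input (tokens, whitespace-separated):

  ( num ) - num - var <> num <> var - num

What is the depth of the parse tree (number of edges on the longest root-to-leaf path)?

[X [Y [Z ( [X [Y [Z num]]] )] - [Y [Z num] - [Y [Z var]]]] <> [X [Y [Z num]] <> [X [Y [Z var] - [Y [Z num]]]]]]

6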